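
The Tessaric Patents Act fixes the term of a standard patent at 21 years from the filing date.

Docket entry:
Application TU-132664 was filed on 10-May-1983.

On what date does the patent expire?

Filing date + 21 years → 10 May 2004.

May 10, 2004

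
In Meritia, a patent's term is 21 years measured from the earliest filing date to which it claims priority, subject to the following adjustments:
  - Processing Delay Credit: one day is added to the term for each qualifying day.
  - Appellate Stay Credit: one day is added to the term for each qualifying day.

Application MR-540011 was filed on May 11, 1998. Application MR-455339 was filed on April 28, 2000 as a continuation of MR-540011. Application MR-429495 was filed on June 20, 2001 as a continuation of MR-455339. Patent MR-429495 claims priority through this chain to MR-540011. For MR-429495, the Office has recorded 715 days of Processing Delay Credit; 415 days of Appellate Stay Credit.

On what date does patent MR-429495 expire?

Earliest priority filing: 11 May 1998.
Base term: 11 May 1998 + 21 years → 11 May 2019.
Processing Delay Credit: +715 days → 25 April 2021.
Appellate Stay Credit: +415 days → 14 June 2022.

June 14, 2022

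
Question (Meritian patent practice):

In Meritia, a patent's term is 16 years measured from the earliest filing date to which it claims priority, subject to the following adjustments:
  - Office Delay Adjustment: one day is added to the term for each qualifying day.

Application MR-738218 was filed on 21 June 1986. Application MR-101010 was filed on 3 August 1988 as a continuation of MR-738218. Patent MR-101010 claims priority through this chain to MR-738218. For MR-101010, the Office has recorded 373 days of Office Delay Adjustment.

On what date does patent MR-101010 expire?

Earliest priority filing: 21 June 1986.
Base term: 21 June 1986 + 16 years → 21 June 2002.
Office Delay Adjustment: +373 days → 29 June 2003.

June 29, 2003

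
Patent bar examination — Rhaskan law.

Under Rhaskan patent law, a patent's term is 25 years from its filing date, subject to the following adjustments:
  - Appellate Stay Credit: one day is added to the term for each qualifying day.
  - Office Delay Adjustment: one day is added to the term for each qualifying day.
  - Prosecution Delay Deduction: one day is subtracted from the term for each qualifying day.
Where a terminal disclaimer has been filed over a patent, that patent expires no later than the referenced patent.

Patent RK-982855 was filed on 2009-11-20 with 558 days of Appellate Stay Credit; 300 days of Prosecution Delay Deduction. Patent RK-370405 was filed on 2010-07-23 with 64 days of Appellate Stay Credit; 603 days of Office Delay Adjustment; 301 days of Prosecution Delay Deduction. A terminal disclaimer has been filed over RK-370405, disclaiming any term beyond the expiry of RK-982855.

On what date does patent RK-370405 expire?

Natural term of RK-370405:
  Base: filing + 25 years → 23 July 2035.
  Appellate Stay Credit: +64 days → 25 September 2035.
  Office Delay Adjustment: +603 days → 20 May 2037.
  Prosecution Delay Deduction: −301 days → 23 July 2036.
Expiry of referenced patent RK-982855:
  Base: filing + 25 years → 20 November 2034.
  Appellate Stay Credit: +558 days → 31 May 2036.
  Prosecution Delay Deduction: −300 days → 5 August 2035.
Terminal disclaimer: RK-370405 expires on the earlier of 23 July 2036 and 5 August 2035.

August 5, 2035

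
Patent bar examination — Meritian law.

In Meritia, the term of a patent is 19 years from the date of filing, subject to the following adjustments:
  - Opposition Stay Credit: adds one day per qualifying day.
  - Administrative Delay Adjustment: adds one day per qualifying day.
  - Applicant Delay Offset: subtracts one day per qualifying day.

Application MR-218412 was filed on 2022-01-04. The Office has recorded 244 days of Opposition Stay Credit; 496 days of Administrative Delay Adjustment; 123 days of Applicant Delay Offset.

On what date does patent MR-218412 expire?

Base term: filing date + 19 years → 4 January 2041.
Opposition Stay Credit: +244 days → 5 September 2041.
Administrative Delay Adjustment: +496 days → 14 January 2043.
Applicant Delay Offset: −123 days → 13 September 2042.

2042-09-13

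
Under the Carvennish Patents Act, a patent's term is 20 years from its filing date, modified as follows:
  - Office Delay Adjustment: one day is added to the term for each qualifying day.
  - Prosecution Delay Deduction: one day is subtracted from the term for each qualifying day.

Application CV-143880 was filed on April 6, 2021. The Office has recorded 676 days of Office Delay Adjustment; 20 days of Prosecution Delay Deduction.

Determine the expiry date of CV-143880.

2043-01-22

Base term: filing date + 20 years → 6 April 2041.
Office Delay Adjustment: +676 days → 11 February 2043.
Prosecution Delay Deduction: −20 days → 22 January 2043.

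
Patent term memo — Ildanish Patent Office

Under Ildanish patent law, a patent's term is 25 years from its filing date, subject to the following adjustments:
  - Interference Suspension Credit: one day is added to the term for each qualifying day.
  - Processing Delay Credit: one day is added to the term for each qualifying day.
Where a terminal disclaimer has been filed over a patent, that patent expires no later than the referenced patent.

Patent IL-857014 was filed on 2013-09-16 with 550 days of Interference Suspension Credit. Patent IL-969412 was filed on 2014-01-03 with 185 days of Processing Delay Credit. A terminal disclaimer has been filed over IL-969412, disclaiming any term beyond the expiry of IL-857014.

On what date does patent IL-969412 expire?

Natural term of IL-969412:
  Base: filing + 25 years → 3 January 2039.
  Processing Delay Credit: +185 days → 7 July 2039.
Expiry of referenced patent IL-857014:
  Base: filing + 25 years → 16 September 2038.
  Interference Suspension Credit: +550 days → 19 March 2040.
Terminal disclaimer: IL-969412 expires on the earlier of 7 July 2039 and 19 March 2040.

July 7, 2039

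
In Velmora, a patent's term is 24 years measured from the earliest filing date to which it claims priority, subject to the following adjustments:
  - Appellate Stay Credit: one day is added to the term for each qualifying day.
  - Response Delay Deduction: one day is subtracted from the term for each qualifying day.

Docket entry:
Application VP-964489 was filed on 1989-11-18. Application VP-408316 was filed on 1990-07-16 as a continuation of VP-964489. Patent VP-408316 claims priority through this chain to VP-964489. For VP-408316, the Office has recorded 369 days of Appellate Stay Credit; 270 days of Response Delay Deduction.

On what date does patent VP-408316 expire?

Earliest priority filing: 18 November 1989.
Base term: 18 November 1989 + 24 years → 18 November 2013.
Appellate Stay Credit: +369 days → 22 November 2014.
Response Delay Deduction: −270 days → 25 February 2014.

2014-02-25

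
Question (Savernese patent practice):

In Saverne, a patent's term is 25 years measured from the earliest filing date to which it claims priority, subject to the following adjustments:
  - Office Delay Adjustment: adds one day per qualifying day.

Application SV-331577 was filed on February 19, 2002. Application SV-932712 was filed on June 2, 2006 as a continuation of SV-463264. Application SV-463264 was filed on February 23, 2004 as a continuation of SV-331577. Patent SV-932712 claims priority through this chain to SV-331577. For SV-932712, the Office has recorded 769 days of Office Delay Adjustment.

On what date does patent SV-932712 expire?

Earliest priority filing: 19 February 2002.
Base term: 19 February 2002 + 25 years → 19 February 2027.
Office Delay Adjustment: +769 days → 29 March 2029.

March 29, 2029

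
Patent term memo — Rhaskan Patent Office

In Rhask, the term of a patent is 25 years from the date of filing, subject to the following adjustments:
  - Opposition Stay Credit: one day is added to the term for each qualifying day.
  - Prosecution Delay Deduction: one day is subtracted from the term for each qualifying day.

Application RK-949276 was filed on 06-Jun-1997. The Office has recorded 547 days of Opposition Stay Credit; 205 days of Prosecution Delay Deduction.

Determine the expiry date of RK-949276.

Base term: filing date + 25 years → 6 June 2022.
Opposition Stay Credit: +547 days → 5 December 2023.
Prosecution Delay Deduction: −205 days → 14 May 2023.

2023-05-14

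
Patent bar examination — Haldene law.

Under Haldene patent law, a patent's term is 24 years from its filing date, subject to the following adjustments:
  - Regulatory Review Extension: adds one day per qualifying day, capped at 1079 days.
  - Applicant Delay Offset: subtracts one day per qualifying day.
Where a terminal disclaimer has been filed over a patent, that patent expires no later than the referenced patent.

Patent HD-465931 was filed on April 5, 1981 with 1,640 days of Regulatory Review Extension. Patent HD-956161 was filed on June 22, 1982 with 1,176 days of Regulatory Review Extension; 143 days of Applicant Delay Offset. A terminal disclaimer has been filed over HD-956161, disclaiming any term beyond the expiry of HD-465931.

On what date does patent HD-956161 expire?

Natural term of HD-956161:
  Base: filing + 24 years → 22 June 2006.
  Regulatory Review Extension: 1176 days claimed exceeds the 1079-day cap, so +1079 days → 5 June 2009.
  Applicant Delay Offset: −143 days → 13 January 2009.
Expiry of referenced patent HD-465931:
  Base: filing + 24 years → 5 April 2005.
  Regulatory Review Extension: 1640 days claimed exceeds the 1079-day cap, so +1079 days → 19 March 2008.
Terminal disclaimer: HD-956161 expires on the earlier of 13 January 2009 and 19 March 2008.

March 19, 2008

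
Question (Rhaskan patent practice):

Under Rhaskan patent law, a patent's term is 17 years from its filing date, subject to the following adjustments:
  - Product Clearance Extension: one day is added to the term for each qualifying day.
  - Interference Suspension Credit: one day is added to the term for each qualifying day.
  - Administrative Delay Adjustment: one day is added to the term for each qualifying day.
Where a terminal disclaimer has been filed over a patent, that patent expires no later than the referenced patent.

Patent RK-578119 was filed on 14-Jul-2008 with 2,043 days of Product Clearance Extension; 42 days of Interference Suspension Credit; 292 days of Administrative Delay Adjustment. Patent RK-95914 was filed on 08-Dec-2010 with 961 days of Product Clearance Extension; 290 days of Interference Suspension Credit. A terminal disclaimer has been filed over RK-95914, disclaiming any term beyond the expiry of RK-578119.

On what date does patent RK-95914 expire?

Natural term of RK-95914:
  Base: filing + 17 years → 8 December 2027.
  Product Clearance Extension: +961 days → 26 July 2030.
  Interference Suspension Credit: +290 days → 12 May 2031.
Expiry of referenced patent RK-578119:
  Base: filing + 17 years → 14 July 2025.
  Product Clearance Extension: +2043 days → 16 February 2031.
  Interference Suspension Credit: +42 days → 30 March 2031.
  Administrative Delay Adjustment: +292 days → 16 January 2032.
Terminal disclaimer: RK-95914 expires on the earlier of 12 May 2031 and 16 January 2032.

May 12, 2031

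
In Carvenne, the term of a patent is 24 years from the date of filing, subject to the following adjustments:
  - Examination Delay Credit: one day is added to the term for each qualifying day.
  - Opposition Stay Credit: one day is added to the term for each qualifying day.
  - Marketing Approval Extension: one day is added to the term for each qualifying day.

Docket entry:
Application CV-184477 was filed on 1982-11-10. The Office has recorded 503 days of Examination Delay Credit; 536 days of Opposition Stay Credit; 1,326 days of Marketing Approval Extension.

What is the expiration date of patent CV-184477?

Base term: filing date + 24 years → 10 November 2006.
Examination Delay Credit: +503 days → 27 March 2008.
Opposition Stay Credit: +536 days → 14 September 2009.
Marketing Approval Extension: +1326 days → 2 May 2013.

May 2, 2013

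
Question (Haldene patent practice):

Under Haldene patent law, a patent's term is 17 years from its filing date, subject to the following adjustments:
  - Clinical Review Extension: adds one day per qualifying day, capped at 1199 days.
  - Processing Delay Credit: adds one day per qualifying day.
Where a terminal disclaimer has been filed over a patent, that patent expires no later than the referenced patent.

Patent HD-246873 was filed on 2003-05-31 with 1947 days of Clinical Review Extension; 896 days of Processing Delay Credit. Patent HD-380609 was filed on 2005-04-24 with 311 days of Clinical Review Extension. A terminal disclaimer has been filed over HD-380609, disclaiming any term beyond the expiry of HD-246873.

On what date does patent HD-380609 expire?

Natural term of HD-380609:
  Base: filing + 17 years → 24 April 2022.
  Clinical Review Extension: 311 days (within the 1199-day cap) → +311 days → 1 March 2023.
Expiry of referenced patent HD-246873:
  Base: filing + 17 years → 31 May 2020.
  Clinical Review Extension: 1947 days claimed exceeds the 1199-day cap, so +1199 days → 12 September 2023.
  Processing Delay Credit: +896 days → 24 February 2026.
Terminal disclaimer: HD-380609 expires on the earlier of 1 March 2023 and 24 February 2026.

2023-03-01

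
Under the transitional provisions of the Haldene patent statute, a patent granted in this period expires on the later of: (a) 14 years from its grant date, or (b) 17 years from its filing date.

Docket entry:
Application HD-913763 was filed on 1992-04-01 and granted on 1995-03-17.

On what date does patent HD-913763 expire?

April 1, 2009

(a) grant + 14 years → 17 March 2009.
(b) filing + 17 years → 1 April 2009.
Later of the two: 1 April 2009.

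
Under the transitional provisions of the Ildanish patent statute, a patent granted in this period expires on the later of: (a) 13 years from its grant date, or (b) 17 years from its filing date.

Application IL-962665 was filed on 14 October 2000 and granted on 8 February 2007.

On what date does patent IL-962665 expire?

(a) grant + 13 years → 8 February 2020.
(b) filing + 17 years → 14 October 2017.
Later of the two: 8 February 2020.

February 8, 2020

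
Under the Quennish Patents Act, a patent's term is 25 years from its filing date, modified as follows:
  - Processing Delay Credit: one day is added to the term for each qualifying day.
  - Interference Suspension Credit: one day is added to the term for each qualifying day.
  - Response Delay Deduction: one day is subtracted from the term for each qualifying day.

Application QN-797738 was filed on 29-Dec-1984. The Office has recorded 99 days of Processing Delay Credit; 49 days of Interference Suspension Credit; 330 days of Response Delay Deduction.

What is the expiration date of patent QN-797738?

June 30, 2009

Base term: filing date + 25 years → 29 December 2009.
Processing Delay Credit: +99 days → 7 April 2010.
Interference Suspension Credit: +49 days → 26 May 2010.
Response Delay Deduction: −330 days → 30 June 2009.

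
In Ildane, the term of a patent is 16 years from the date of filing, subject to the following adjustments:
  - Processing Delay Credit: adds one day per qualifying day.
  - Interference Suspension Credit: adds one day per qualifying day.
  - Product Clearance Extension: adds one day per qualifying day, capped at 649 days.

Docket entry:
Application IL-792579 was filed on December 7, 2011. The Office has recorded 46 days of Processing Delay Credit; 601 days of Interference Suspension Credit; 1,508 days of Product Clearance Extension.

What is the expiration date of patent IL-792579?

June 25, 2031

Base term: filing date + 16 years → 7 December 2027.
Processing Delay Credit: +46 days → 22 January 2028.
Interference Suspension Credit: +601 days → 14 September 2029.
Product Clearance Extension: 1508 days claimed exceeds the 649-day cap, so +649 days → 25 June 2031.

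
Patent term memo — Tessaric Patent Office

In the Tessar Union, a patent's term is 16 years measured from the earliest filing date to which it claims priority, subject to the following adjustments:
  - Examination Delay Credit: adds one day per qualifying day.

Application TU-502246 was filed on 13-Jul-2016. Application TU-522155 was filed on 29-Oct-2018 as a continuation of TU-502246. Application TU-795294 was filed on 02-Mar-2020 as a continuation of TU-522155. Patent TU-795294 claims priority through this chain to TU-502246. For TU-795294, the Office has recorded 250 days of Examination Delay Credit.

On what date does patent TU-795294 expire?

Earliest priority filing: 13 July 2016.
Base term: 13 July 2016 + 16 years → 13 July 2032.
Examination Delay Credit: +250 days → 20 March 2033.

2033-03-20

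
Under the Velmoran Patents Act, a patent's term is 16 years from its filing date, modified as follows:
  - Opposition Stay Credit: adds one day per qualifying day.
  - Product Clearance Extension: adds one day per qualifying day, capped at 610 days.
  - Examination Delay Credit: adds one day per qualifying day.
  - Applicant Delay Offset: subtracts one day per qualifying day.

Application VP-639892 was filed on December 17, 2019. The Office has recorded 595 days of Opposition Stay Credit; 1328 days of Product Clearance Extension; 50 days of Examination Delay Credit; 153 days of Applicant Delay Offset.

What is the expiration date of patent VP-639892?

Base term: filing date + 16 years → 17 December 2035.
Opposition Stay Credit: +595 days → 3 August 2037.
Product Clearance Extension: 1328 days claimed exceeds the 610-day cap, so +610 days → 5 April 2039.
Examination Delay Credit: +50 days → 25 May 2039.
Applicant Delay Offset: −153 days → 23 December 2038.

2038-12-23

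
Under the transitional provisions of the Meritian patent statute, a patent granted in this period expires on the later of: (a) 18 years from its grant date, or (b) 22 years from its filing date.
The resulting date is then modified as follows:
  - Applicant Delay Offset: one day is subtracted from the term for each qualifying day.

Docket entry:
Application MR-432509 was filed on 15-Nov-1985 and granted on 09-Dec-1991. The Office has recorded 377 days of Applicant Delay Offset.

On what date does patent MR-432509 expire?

November 27, 2008

(a) grant + 18 years → 9 December 2009.
(b) filing + 22 years → 15 November 2007.
Later of the two: 9 December 2009.
Applicant Delay Offset: −377 days → 27 November 2008.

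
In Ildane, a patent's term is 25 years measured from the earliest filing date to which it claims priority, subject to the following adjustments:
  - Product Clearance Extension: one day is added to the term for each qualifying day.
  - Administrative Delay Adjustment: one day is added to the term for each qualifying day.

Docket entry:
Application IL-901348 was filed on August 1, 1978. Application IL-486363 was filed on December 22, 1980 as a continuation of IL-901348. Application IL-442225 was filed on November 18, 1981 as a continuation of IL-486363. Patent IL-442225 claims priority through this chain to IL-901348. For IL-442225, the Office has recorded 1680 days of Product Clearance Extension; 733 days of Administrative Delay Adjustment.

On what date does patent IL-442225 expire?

Earliest priority filing: 1 August 1978.
Base term: 1 August 1978 + 25 years → 1 August 2003.
Product Clearance Extension: +1680 days → 7 March 2008.
Administrative Delay Adjustment: +733 days → 10 March 2010.

2010-03-10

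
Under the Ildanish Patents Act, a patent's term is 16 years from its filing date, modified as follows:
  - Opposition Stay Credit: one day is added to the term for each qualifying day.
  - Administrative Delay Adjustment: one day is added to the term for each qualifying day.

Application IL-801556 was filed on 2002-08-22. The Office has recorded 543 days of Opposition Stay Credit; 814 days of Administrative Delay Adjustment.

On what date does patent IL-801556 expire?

May 10, 2022

Base term: filing date + 16 years → 22 August 2018.
Opposition Stay Credit: +543 days → 16 February 2020.
Administrative Delay Adjustment: +814 days → 10 May 2022.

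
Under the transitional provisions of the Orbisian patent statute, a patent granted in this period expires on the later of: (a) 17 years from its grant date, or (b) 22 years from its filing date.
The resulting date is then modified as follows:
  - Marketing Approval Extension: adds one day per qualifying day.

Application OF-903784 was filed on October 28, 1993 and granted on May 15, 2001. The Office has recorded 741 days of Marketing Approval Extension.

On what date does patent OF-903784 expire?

May 25, 2020

(a) grant + 17 years → 15 May 2018.
(b) filing + 22 years → 28 October 2015.
Later of the two: 15 May 2018.
Marketing Approval Extension: +741 days → 25 May 2020.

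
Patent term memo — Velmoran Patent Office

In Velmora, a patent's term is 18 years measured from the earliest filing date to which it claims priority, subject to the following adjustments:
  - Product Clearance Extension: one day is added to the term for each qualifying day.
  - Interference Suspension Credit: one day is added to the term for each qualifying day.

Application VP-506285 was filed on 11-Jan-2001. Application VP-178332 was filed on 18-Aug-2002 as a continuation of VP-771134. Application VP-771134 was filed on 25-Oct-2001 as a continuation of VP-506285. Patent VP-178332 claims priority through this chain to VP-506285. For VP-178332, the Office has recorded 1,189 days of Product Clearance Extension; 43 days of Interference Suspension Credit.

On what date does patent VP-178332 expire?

May 27, 2022

Earliest priority filing: 11 January 2001.
Base term: 11 January 2001 + 18 years → 11 January 2019.
Product Clearance Extension: +1189 days → 14 April 2022.
Interference Suspension Credit: +43 days → 27 May 2022.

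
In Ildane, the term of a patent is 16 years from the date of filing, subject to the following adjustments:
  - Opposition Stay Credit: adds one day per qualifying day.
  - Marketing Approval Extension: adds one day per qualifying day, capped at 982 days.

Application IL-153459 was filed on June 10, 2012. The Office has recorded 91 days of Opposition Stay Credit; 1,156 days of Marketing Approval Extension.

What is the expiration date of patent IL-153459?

Base term: filing date + 16 years → 10 June 2028.
Opposition Stay Credit: +91 days → 9 September 2028.
Marketing Approval Extension: 1156 days claimed exceeds the 982-day cap, so +982 days → 19 May 2031.

2031-05-19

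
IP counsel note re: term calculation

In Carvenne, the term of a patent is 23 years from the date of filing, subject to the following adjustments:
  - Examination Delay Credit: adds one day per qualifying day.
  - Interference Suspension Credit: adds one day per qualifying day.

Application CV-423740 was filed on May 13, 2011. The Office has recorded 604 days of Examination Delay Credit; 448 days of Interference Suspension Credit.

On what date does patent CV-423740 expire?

2037-03-30

Base term: filing date + 23 years → 13 May 2034.
Examination Delay Credit: +604 days → 7 January 2036.
Interference Suspension Credit: +448 days → 30 March 2037.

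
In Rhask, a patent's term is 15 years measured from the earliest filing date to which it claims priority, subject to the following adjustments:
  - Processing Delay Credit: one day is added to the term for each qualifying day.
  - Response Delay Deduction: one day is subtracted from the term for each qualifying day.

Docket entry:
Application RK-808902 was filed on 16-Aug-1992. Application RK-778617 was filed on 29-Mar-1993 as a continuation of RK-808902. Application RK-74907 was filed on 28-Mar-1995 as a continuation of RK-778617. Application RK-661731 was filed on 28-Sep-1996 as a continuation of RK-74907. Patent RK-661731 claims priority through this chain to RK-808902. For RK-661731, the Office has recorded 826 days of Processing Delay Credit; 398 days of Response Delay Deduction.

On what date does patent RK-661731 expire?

Earliest priority filing: 16 August 1992.
Base term: 16 August 1992 + 15 years → 16 August 2007.
Processing Delay Credit: +826 days → 19 November 2009.
Response Delay Deduction: −398 days → 17 October 2008.

2008-10-17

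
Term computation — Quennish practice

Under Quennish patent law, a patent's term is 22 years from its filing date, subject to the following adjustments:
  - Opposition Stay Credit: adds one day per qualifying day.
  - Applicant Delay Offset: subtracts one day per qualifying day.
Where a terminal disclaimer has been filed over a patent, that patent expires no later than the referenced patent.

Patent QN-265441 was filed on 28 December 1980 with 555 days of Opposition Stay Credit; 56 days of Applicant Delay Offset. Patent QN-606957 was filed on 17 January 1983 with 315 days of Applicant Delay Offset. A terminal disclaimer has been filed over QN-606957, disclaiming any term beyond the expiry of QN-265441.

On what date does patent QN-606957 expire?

Natural term of QN-606957:
  Base: filing + 22 years → 17 January 2005.
  Applicant Delay Offset: −315 days → 8 March 2004.
Expiry of referenced patent QN-265441:
  Base: filing + 22 years → 28 December 2002.
  Opposition Stay Credit: +555 days → 5 July 2004.
  Applicant Delay Offset: −56 days → 10 May 2004.
Terminal disclaimer: QN-606957 expires on the earlier of 8 March 2004 and 10 May 2004.

March 8, 2004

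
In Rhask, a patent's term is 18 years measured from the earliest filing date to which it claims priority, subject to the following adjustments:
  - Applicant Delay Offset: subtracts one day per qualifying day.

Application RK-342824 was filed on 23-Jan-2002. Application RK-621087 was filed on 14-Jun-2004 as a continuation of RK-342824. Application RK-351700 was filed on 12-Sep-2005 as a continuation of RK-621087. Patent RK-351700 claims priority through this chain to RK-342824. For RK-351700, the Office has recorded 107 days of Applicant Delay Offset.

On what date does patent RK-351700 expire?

Earliest priority filing: 23 January 2002.
Base term: 23 January 2002 + 18 years → 23 January 2020.
Applicant Delay Offset: −107 days → 8 October 2019.

2019-10-08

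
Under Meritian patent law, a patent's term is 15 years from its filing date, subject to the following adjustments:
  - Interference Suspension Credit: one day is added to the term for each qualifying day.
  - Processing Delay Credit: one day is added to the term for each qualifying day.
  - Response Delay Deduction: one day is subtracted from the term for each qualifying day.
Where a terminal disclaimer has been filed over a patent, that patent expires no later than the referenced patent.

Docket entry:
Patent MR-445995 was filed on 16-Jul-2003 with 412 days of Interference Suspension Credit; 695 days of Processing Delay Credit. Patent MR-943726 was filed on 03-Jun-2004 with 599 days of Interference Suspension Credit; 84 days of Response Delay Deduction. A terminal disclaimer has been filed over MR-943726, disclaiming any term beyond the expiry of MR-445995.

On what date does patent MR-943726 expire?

Natural term of MR-943726:
  Base: filing + 15 years → 3 June 2019.
  Interference Suspension Credit: +599 days → 22 January 2021.
  Response Delay Deduction: −84 days → 30 October 2020.
Expiry of referenced patent MR-445995:
  Base: filing + 15 years → 16 July 2018.
  Interference Suspension Credit: +412 days → 1 September 2019.
  Processing Delay Credit: +695 days → 27 July 2021.
Terminal disclaimer: MR-943726 expires on the earlier of 30 October 2020 and 27 July 2021.

October 30, 2020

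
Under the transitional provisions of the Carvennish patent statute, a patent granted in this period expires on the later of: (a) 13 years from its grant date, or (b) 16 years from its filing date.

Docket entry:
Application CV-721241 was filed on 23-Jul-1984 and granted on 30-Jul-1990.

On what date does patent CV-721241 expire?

(a) grant + 13 years → 30 July 2003.
(b) filing + 16 years → 23 July 2000.
Later of the two: 30 July 2003.

2003-07-30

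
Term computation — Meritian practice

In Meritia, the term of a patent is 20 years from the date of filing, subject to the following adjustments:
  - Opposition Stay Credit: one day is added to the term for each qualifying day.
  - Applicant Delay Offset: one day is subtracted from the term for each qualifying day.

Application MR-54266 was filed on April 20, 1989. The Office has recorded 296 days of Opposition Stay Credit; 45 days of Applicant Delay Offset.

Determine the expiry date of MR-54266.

December 27, 2009

Base term: filing date + 20 years → 20 April 2009.
Opposition Stay Credit: +296 days → 10 February 2010.
Applicant Delay Offset: −45 days → 27 December 2009.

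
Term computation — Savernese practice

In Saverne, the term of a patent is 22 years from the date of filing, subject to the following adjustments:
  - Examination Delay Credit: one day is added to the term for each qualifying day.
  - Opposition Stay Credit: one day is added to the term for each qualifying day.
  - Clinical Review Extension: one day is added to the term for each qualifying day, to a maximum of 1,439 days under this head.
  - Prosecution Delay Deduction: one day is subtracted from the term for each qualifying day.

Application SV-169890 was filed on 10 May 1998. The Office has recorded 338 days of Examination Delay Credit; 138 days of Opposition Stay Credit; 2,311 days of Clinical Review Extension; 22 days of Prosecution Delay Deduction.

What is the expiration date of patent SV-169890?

2025-07-16

Base term: filing date + 22 years → 10 May 2020.
Examination Delay Credit: +338 days → 13 April 2021.
Opposition Stay Credit: +138 days → 29 August 2021.
Clinical Review Extension: 2311 days claimed exceeds the 1439-day cap, so +1439 days → 7 August 2025.
Prosecution Delay Deduction: −22 days → 16 July 2025.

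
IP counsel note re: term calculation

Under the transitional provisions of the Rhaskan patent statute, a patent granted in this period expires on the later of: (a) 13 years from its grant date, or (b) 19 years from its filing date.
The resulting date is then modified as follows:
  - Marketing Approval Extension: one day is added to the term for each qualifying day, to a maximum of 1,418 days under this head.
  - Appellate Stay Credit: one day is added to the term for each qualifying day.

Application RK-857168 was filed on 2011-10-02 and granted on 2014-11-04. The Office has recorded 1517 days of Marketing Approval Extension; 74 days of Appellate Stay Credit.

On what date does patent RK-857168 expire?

2034-11-02

(a) grant + 13 years → 4 November 2027.
(b) filing + 19 years → 2 October 2030.
Later of the two: 2 October 2030.
Marketing Approval Extension: 1517 days claimed exceeds the 1418-day cap, so +1418 days → 20 August 2034.
Appellate Stay Credit: +74 days → 2 November 2034.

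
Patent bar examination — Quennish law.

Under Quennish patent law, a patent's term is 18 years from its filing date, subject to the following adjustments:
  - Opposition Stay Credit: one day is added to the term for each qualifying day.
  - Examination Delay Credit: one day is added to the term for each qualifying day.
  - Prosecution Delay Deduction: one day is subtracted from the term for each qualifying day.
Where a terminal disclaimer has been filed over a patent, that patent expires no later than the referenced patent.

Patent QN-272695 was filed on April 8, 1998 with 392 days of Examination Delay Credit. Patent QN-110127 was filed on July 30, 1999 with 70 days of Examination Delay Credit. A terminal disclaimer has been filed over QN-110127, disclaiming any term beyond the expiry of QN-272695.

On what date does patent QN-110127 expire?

Natural term of QN-110127:
  Base: filing + 18 years → 30 July 2017.
  Examination Delay Credit: +70 days → 8 October 2017.
Expiry of referenced patent QN-272695:
  Base: filing + 18 years → 8 April 2016.
  Examination Delay Credit: +392 days → 5 May 2017.
Terminal disclaimer: QN-110127 expires on the earlier of 8 October 2017 and 5 May 2017.

May 5, 2017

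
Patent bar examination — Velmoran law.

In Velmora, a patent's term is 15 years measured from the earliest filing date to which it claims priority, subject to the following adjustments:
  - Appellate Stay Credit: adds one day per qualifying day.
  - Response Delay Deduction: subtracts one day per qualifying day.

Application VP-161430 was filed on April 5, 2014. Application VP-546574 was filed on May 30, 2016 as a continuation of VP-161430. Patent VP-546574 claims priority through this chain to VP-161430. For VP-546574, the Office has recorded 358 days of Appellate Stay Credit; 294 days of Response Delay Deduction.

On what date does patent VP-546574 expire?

Earliest priority filing: 5 April 2014.
Base term: 5 April 2014 + 15 years → 5 April 2029.
Appellate Stay Credit: +358 days → 29 March 2030.
Response Delay Deduction: −294 days → 8 June 2029.

2029-06-08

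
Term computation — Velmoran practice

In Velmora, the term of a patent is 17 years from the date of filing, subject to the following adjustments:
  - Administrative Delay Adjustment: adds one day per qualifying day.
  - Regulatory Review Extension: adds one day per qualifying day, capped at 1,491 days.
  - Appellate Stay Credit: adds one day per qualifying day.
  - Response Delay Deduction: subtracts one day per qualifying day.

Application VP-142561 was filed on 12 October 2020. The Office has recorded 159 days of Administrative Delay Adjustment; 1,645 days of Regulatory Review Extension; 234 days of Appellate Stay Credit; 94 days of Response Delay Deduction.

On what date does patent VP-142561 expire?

2042-09-06

Base term: filing date + 17 years → 12 October 2037.
Administrative Delay Adjustment: +159 days → 20 March 2038.
Regulatory Review Extension: 1645 days claimed exceeds the 1491-day cap, so +1491 days → 19 April 2042.
Appellate Stay Credit: +234 days → 9 December 2042.
Response Delay Deduction: −94 days → 6 September 2042.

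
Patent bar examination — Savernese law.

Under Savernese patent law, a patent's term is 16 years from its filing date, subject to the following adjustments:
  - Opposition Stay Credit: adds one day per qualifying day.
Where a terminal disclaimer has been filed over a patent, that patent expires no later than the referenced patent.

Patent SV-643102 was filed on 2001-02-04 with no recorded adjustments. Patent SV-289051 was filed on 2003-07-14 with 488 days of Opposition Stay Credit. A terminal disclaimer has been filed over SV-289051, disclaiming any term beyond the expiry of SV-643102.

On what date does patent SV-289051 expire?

2017-02-04

Natural term of SV-289051:
  Base: filing + 16 years → 14 July 2019.
  Opposition Stay Credit: +488 days → 13 November 2020.
Expiry of referenced patent SV-643102:
  Base: filing + 16 years → 4 February 2017.
Terminal disclaimer: SV-289051 expires on the earlier of 13 November 2020 and 4 February 2017.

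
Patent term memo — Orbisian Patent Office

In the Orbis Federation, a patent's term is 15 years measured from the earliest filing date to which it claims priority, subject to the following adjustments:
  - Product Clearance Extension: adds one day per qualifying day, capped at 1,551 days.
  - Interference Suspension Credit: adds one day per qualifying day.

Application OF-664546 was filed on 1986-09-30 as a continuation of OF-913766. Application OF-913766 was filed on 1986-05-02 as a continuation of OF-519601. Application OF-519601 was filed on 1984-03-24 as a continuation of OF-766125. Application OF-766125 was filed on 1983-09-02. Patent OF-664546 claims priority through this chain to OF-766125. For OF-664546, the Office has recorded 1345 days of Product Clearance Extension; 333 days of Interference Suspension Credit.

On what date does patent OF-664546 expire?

April 7, 2003

Earliest priority filing: 2 September 1983.
Base term: 2 September 1983 + 15 years → 2 September 1998.
Product Clearance Extension: 1345 days (within the 1551-day cap) → +1345 days → 9 May 2002.
Interference Suspension Credit: +333 days → 7 April 2003.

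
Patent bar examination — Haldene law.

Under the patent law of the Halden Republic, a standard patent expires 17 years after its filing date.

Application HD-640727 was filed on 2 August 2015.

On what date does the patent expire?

Filing date + 17 years → 2 August 2032.

August 2, 2032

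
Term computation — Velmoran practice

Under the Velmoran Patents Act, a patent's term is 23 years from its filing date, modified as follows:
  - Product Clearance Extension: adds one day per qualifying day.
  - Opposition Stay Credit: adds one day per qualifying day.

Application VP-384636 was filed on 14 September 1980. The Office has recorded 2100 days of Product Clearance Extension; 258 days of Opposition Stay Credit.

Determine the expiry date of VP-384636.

February 27, 2010

Base term: filing date + 23 years → 14 September 2003.
Product Clearance Extension: +2100 days → 14 June 2009.
Opposition Stay Credit: +258 days → 27 February 2010.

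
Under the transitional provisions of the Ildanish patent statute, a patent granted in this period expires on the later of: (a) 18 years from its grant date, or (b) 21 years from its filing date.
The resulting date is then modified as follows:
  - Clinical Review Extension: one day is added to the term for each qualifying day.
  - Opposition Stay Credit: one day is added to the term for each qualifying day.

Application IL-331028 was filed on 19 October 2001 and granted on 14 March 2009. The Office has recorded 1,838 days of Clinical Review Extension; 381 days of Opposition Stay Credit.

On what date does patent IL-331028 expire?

(a) grant + 18 years → 14 March 2027.
(b) filing + 21 years → 19 October 2022.
Later of the two: 14 March 2027.
Clinical Review Extension: +1838 days → 25 March 2032.
Opposition Stay Credit: +381 days → 10 April 2033.

April 10, 2033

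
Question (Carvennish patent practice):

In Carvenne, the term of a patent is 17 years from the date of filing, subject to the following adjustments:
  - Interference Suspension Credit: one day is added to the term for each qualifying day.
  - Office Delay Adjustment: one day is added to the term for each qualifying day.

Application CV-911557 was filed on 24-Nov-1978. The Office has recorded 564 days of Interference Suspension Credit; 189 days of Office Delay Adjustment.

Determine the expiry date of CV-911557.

December 16, 1997

Base term: filing date + 17 years → 24 November 1995.
Interference Suspension Credit: +564 days → 10 June 1997.
Office Delay Adjustment: +189 days → 16 December 1997.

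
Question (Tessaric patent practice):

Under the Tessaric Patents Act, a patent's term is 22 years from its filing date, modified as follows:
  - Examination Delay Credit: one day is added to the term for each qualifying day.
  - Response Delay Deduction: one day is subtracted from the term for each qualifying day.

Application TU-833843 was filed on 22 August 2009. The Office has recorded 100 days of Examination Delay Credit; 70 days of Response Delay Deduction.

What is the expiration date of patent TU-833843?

2031-09-21

Base term: filing date + 22 years → 22 August 2031.
Examination Delay Credit: +100 days → 30 November 2031.
Response Delay Deduction: −70 days → 21 September 2031.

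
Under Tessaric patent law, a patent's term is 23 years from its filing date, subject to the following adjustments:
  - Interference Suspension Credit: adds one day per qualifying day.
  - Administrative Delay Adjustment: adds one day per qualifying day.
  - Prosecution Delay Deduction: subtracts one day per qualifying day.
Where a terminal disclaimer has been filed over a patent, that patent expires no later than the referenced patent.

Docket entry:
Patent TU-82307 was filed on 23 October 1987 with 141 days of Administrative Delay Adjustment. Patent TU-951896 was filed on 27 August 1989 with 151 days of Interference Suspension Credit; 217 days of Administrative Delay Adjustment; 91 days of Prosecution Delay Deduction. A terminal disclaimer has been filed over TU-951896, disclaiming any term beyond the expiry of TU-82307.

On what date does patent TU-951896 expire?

2011-03-13

Natural term of TU-951896:
  Base: filing + 23 years → 27 August 2012.
  Interference Suspension Credit: +151 days → 25 January 2013.
  Administrative Delay Adjustment: +217 days → 30 August 2013.
  Prosecution Delay Deduction: −91 days → 31 May 2013.
Expiry of referenced patent TU-82307:
  Base: filing + 23 years → 23 October 2010.
  Administrative Delay Adjustment: +141 days → 13 March 2011.
Terminal disclaimer: TU-951896 expires on the earlier of 31 May 2013 and 13 March 2011.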